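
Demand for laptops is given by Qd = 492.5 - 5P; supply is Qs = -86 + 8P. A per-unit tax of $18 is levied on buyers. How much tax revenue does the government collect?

Pre-tax equilibrium: P* = 44.5, Q* = 270.
Tax on buyers shifts demand to Qd = 492.5 − 5(P + 18) = 402.5 - 5P.
402.5 - 5P = -86 + 8P gives seller price Ps = 977/26; buyers pay Pb = 977/26 + 18 = 1445/26.
New quantity: Q = 492.5 − 5(1445/26) = 2790/13.
Revenue = 18 × 2790/13 = 50220/13.

Tax revenue = 50220/13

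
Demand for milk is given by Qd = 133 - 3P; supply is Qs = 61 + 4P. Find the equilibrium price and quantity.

Set Qd = Qs: 133 - 3P = 61 + 4P.
72 = 7P, so P* = 72/7.
Q* = 133 − 3(72/7) = 715/7.

P* = 72/7, Q* = 715/7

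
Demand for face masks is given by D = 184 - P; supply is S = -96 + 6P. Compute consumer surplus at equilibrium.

Equilibrium: 184 - P = -96 + 6P gives P* = 40, Q* = 144.
Demand choke price (D = 0): P = 184.
CS = ½(184 − 40)(144) = 10368.

Consumer surplus = 10368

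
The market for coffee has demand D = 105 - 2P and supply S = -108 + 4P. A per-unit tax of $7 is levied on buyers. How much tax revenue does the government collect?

Pre-tax equilibrium: P* = 35.5, Q* = 34.
Tax on buyers shifts demand to D = 105 − 2(P + 7) = 91 - 2P.
91 - 2P = -108 + 4P gives seller price Ps = 199/6; buyers pay Pb = 199/6 + 7 = 241/6.
New quantity: Q = 105 − 2(241/6) = 74/3.
Revenue = 7 × 74/3 = 518/3.

Tax revenue = 518/3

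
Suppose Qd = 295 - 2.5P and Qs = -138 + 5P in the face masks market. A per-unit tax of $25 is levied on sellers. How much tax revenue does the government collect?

Tax revenue = 2725

Pre-tax equilibrium: P* = 866/15, Q* = 452/3.
Tax on sellers shifts supply to Qs = -138 + 5(P − 25) = -263 + 5P.
295 - 2.5P = -263 + 5P gives buyer price Pb = 74.4; sellers receive Ps = 74.4 − 25 = 49.4.
New quantity: Q = 295 − 2.5(74.4) = 109.
Revenue = 25 × 109 = 2725.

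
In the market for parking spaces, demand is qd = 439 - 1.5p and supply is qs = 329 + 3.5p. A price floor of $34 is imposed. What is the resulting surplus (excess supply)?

Surplus = 60

Equilibrium price would be p* = 22, so the floor at 34 binds.
At p = 34: qd = 388, qs = 448.
Surplus = 448 − 388 = 60.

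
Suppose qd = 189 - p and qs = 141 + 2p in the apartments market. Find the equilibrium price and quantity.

p* = 16, q* = 173

Set qd = qs: 189 - p = 141 + 2p.
48 = 3p, so p* = 16.
q* = 189 − 1(16) = 173.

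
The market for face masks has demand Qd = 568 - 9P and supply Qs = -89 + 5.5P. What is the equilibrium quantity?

Set Qd = Qs: 568 - 9P = -89 + 5.5P.
657 = 14.5P, so P* = 1314/29.
Q* = 568 − 9(1314/29) = 4646/29.

Q* = 4646/29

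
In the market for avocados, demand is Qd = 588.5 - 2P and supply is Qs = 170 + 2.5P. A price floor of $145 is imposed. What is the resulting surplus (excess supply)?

Surplus = 234

Equilibrium price would be P* = 93, so the floor at 145 binds.
At P = 145: Qd = 298.5, Qs = 532.5.
Surplus = 532.5 − 298.5 = 234.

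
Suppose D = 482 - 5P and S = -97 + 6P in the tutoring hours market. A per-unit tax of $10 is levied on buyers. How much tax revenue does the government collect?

Tax revenue = 21070/11

Pre-tax equilibrium: P* = 579/11, Q* = 2407/11.
Tax on buyers shifts demand to D = 482 − 5(P + 10) = 432 - 5P.
432 - 5P = -97 + 6P gives seller price Ps = 529/11; buyers pay Pb = 529/11 + 10 = 639/11.
New quantity: Q = 482 − 5(639/11) = 2107/11.
Revenue = 10 × 2107/11 = 21070/11.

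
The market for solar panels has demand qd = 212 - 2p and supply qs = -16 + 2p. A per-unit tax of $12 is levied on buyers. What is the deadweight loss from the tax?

Deadweight loss = 72

Pre-tax equilibrium: p* = 57, q* = 98.
Tax on buyers shifts demand to qd = 212 − 2(p + 12) = 188 - 2p.
188 - 2p = -16 + 2p gives seller price ps = 51; buyers pay pb = 51 + 12 = 63.
New quantity: q = 212 − 2(63) = 86.
DWL = ½ × 12 × (98 − 86) = 72.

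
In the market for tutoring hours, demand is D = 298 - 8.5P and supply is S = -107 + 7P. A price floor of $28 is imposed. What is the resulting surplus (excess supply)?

Surplus = 29

Equilibrium price would be P* = 810/31, so the floor at 28 binds.
At P = 28: D = 60, S = 89.
Surplus = 89 − 60 = 29.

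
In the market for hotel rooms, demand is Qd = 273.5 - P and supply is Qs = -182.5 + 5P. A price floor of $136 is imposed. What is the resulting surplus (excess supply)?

Surplus = 360

Equilibrium price would be P* = 76, so the floor at 136 binds.
At P = 136: Qd = 137.5, Qs = 497.5.
Surplus = 497.5 − 137.5 = 360.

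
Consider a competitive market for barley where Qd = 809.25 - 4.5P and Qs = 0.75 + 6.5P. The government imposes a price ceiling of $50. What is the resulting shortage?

Equilibrium price would be P* = 73.5, so the ceiling at 50 binds.
At P = 50: Qd = 809.25 − 4.5(50) = 584.25, Qs = 0.75 + 6.5(50) = 325.75.
Shortage = 584.25 − 325.75 = 258.5.

Shortage = 258.5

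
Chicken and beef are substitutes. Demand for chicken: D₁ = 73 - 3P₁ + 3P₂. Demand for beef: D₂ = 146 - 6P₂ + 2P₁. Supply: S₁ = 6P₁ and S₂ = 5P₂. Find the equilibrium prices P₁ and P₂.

Market 1: 73 - 3P₁ + 3P₂ = 6P₁ → 9P₁ - 3P₂ = 73.
Market 2: 11P₂ - 2P₁ = 146.
Eliminating P₂: 11×(1) + 3×(2) gives 93P₁ = 1241, so P₁ = 1241/93.
Back-substitute into (2): P₂ = (146 + 2×1241/93) / 11 = 1460/93.

P₁ = 1241/93, P₂ = 1460/93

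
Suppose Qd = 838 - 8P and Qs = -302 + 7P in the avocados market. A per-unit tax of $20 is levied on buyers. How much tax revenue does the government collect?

Tax revenue = 9320/3

Pre-tax equilibrium: P* = 76, Q* = 230.
Tax on buyers shifts demand to Qd = 838 − 8(P + 20) = 678 - 8P.
678 - 8P = -302 + 7P gives seller price Ps = 196/3; buyers pay Pb = 196/3 + 20 = 256/3.
New quantity: Q = 838 − 8(256/3) = 466/3.
Revenue = 20 × 466/3 = 9320/3.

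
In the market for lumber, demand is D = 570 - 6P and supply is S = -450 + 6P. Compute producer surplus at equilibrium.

Equilibrium: 570 - 6P = -450 + 6P gives P* = 85, Q* = 60.
Supply starts at P = 75 (where S = 0).
PS = ½(85 − 75)(60) = 300.

Producer surplus = 300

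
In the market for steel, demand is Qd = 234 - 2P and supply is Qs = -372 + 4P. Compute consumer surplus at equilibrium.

Equilibrium: 234 - 2P = -372 + 4P gives P* = 101, Q* = 32.
Demand choke price (Qd = 0): P = 117.
CS = ½(117 − 101)(32) = 256.

Consumer surplus = 256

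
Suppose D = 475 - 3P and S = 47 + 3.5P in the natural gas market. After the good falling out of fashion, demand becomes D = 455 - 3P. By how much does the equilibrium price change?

Original equilibrium: P* = 856/13, Q* = 3607/13.
New equilibrium: 455 - 3P = 47 + 3.5P, so 408 = 6.5P and P' = 816/13; Q' = 455 − 3(816/13) = 3467/13.
Change in price: 816/13 − 856/13 = -40/13.

ΔP = -40/13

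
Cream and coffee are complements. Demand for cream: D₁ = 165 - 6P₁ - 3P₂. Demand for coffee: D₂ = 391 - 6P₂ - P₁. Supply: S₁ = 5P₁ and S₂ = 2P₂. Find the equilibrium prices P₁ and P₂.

Market 1: 165 - 6P₁ - 3P₂ = 5P₁ → 11P₁ + 3P₂ = 165.
Market 2: 8P₂ + P₁ = 391.
Eliminating P₂: 8×(1) − 3×(2) gives 85P₁ = 147, so P₁ = 147/85.
Back-substitute into (2): P₂ = (391 − 1×147/85) / 8 = 4136/85.

P₁ = 147/85, P₂ = 4136/85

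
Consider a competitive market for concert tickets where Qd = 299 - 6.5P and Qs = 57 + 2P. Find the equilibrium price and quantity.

P* = 484/17, Q* = 1937/17

Set Qd = Qs: 299 - 6.5P = 57 + 2P.
242 = 8.5P, so P* = 484/17.
Q* = 299 − 6.5(484/17) = 1937/17.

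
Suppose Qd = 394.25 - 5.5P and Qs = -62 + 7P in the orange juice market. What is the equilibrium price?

P* = 36.5

Set Qd = Qs: 394.25 - 5.5P = -62 + 7P.
456.25 = 12.5P, so P* = 36.5.
Q* = 394.25 − 5.5(36.5) = 193.5.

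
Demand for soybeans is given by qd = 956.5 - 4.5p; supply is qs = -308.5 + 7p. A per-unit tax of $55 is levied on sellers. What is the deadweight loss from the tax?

Deadweight loss = 190575/46

Pre-tax equilibrium: p* = 110, q* = 461.5.
Tax on sellers shifts supply to qs = -308.5 + 7(p − 55) = -693.5 + 7p.
956.5 - 4.5p = -693.5 + 7p gives buyer price pb = 3300/23; sellers receive ps = 3300/23 − 55 = 2035/23.
New quantity: q = 956.5 − 4.5(3300/23) = 14299/46.
DWL = ½ × 55 × (461.5 − 14299/46) = 190575/46.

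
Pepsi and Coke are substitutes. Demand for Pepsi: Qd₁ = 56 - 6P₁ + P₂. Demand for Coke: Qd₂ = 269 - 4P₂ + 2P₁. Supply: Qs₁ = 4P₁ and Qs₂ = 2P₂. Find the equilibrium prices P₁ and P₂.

P₁ = 605/58, P₂ = 1401/29

Market 1: 56 - 6P₁ + P₂ = 4P₁ → 10P₁ - P₂ = 56.
Market 2: 6P₂ - 2P₁ = 269.
Eliminating P₂: 6×(1) + 1×(2) gives 58P₁ = 605, so P₁ = 605/58.
Back-substitute into (2): P₂ = (269 + 2×605/58) / 6 = 1401/29.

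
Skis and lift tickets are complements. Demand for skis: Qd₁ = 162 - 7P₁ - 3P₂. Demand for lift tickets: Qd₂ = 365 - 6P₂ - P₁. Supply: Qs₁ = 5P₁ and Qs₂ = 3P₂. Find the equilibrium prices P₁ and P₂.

Market 1: 162 - 7P₁ - 3P₂ = 5P₁ → 12P₁ + 3P₂ = 162.
Market 2: 9P₂ + P₁ = 365.
Eliminating P₂: 9×(1) − 3×(2) gives 105P₁ = 363, so P₁ = 121/35.
Back-substitute into (2): P₂ = (365 − 1×121/35) / 9 = 1406/35.

P₁ = 121/35, P₂ = 1406/35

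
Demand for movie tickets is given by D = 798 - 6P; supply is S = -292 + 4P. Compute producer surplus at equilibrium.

Equilibrium: 798 - 6P = -292 + 4P gives P* = 109, Q* = 144.
Supply starts at P = 73 (where S = 0).
PS = ½(109 − 73)(144) = 2592.

Producer surplus = 2592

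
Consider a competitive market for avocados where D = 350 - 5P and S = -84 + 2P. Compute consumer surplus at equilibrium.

Equilibrium: 350 - 5P = -84 + 2P gives P* = 62, Q* = 40.
Demand choke price (D = 0): P = 70.
CS = ½(70 − 62)(40) = 160.

Consumer surplus = 160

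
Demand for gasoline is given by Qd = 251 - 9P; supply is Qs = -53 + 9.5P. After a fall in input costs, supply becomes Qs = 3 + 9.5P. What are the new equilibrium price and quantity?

Original equilibrium: P* = 608/37, Q* = 3815/37.
New equilibrium: 251 - 9P = 3 + 9.5P, so 248 = 18.5P and P' = 496/37; Q' = 251 − 9(496/37) = 4823/37.

P' = 496/37, Q' = 4823/37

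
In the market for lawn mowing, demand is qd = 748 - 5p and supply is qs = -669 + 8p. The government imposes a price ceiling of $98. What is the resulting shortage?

Shortage = 143

Equilibrium price would be p* = 109, so the ceiling at 98 binds.
At p = 98: qd = 748 − 5(98) = 258, qs = -669 + 8(98) = 115.
Shortage = 258 − 115 = 143.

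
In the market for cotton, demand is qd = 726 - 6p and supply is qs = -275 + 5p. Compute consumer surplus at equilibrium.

Equilibrium: 726 - 6p = -275 + 5p gives p* = 91, q* = 180.
Demand choke price (qd = 0): p = 121.
CS = ½(121 − 91)(180) = 2700.

Consumer surplus = 2700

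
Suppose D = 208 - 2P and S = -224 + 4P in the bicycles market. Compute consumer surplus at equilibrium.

Equilibrium: 208 - 2P = -224 + 4P gives P* = 72, Q* = 64.
Demand choke price (D = 0): P = 104.
CS = ½(104 − 72)(64) = 1024.

Consumer surplus = 1024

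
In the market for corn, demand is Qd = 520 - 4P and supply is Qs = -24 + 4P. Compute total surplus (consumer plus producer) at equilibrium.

Equilibrium: 520 - 4P = -24 + 4P gives P* = 68, Q* = 248.
Demand choke price: P = 130; supply starts at P = 6.
CS = ½(130 − 68)(248) = 7688; PS = ½(68 − 6)(248) = 7688.

Total surplus = 15376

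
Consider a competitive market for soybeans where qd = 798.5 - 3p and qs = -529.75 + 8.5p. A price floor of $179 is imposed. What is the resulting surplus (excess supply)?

Surplus = 730.25

Equilibrium price would be p* = 115.5, so the floor at 179 binds.
At p = 179: qd = 261.5, qs = 991.75.
Surplus = 991.75 − 261.5 = 730.25.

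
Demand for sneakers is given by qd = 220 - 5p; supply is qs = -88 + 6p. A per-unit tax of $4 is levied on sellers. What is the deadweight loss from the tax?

Deadweight loss = 240/11

Pre-tax equilibrium: p* = 28, q* = 80.
Tax on sellers shifts supply to qs = -88 + 6(p − 4) = -112 + 6p.
220 - 5p = -112 + 6p gives buyer price pb = 332/11; sellers receive ps = 332/11 − 4 = 288/11.
New quantity: q = 220 − 5(332/11) = 760/11.
DWL = ½ × 4 × (80 − 760/11) = 240/11.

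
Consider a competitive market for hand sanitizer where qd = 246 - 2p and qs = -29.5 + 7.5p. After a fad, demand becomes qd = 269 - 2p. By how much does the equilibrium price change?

Original equilibrium: p* = 29, q* = 188.
New equilibrium: 269 - 2p = -29.5 + 7.5p, so 298.5 = 9.5p and p' = 597/19; q' = 269 − 2(597/19) = 3917/19.
Change in price: 597/19 − 29 = 46/19.

Δp = 46/19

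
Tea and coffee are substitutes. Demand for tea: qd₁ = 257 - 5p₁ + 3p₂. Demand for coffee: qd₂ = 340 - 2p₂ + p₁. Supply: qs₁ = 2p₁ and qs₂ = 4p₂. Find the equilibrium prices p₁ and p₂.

p₁ = 854/13, p₂ = 879/13

Market 1: 257 - 5p₁ + 3p₂ = 2p₁ → 7p₁ - 3p₂ = 257.
Market 2: 6p₂ - p₁ = 340.
Eliminating p₂: 6×(1) + 3×(2) gives 39p₁ = 2562, so p₁ = 854/13.
Back-substitute into (2): p₂ = (340 + 1×854/13) / 6 = 879/13.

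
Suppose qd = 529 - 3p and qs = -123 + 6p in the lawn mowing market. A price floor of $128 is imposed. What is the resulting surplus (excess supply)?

Surplus = 500

Equilibrium price would be p* = 652/9, so the floor at 128 binds.
At p = 128: qd = 145, qs = 645.
Surplus = 645 − 145 = 500.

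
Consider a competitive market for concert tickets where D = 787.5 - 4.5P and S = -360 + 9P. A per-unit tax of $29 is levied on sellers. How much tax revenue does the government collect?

Pre-tax equilibrium: P* = 85, Q* = 405.
Tax on sellers shifts supply to S = -360 + 9(P − 29) = -621 + 9P.
787.5 - 4.5P = -621 + 9P gives buyer price Pb = 313/3; sellers receive Ps = 313/3 − 29 = 226/3.
New quantity: Q = 787.5 − 4.5(313/3) = 318.
Revenue = 29 × 318 = 9222.

Tax revenue = 9222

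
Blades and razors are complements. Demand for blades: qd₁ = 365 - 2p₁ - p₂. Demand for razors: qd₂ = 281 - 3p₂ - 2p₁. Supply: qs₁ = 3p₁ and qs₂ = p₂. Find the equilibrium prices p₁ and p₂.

p₁ = 65.5, p₂ = 37.5

Market 1: 365 - 2p₁ - p₂ = 3p₁ → 5p₁ + p₂ = 365.
Market 2: 4p₂ + 2p₁ = 281.
Eliminating p₂: 4×(1) − 1×(2) gives 18p₁ = 1179, so p₁ = 65.5.
Back-substitute into (2): p₂ = (281 − 2×65.5) / 4 = 37.5.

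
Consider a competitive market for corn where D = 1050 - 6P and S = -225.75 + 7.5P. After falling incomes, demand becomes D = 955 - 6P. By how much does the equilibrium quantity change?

Original equilibrium: P* = 94.5, Q* = 483.
New equilibrium: 955 - 6P = -225.75 + 7.5P, so 1180.75 = 13.5P and P' = 4723/54; Q' = 955 − 6(4723/54) = 3872/9.
Change in quantity: 3872/9 − 483 = -475/9.

ΔQ = -475/9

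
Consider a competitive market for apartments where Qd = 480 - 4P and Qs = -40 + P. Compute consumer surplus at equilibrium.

Equilibrium: 480 - 4P = -40 + P gives P* = 104, Q* = 64.
Demand choke price (Qd = 0): P = 120.
CS = ½(120 − 104)(64) = 512.

Consumer surplus = 512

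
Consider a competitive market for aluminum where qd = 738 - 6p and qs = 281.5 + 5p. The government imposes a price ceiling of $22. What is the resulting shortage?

Shortage = 214.5

Equilibrium price would be p* = 41.5, so the ceiling at 22 binds.
At p = 22: qd = 738 − 6(22) = 606, qs = 281.5 + 5(22) = 391.5.
Shortage = 606 − 391.5 = 214.5.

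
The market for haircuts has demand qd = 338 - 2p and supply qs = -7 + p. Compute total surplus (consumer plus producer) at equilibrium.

Equilibrium: 338 - 2p = -7 + p gives p* = 115, q* = 108.
Demand choke price: p = 169; supply starts at p = 7.
CS = ½(169 − 115)(108) = 2916; PS = ½(115 − 7)(108) = 5832.

Total surplus = 8748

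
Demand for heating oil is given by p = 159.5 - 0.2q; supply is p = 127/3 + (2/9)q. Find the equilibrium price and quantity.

p* = 104, q* = 277.5

Set the two price expressions equal: 159.5 - 0.2q = 127/3 + (2/9)q.
703/6 = (19/45)q, so q* = 277.5.
p* = 159.5 − (0.2)(277.5) = 104.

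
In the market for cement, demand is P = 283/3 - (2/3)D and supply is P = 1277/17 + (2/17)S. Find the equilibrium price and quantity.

Set the two price expressions equal: 283/3 - (2/3)Q = 1277/17 + (2/17)Q.
980/51 = (40/51)Q, so Q* = 24.5.
P* = 283/3 − (2/3)(24.5) = 78.

P* = 78, Q* = 24.5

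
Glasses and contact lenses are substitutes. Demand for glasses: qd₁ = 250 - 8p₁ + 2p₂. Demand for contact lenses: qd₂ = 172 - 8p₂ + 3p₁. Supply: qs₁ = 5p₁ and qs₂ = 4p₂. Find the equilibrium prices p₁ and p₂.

p₁ = 1672/75, p₂ = 1493/75

Market 1: 250 - 8p₁ + 2p₂ = 5p₁ → 13p₁ - 2p₂ = 250.
Market 2: 12p₂ - 3p₁ = 172.
Eliminating p₂: 12×(1) + 2×(2) gives 150p₁ = 3344, so p₁ = 1672/75.
Back-substitute into (2): p₂ = (172 + 3×1672/75) / 12 = 1493/75.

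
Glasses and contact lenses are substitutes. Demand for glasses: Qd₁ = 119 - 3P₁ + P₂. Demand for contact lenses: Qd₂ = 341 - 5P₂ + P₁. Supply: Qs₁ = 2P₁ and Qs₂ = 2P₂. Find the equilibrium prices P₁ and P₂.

P₁ = 587/17, P₂ = 912/17

Market 1: 119 - 3P₁ + P₂ = 2P₁ → 5P₁ - P₂ = 119.
Market 2: 7P₂ - P₁ = 341.
Eliminating P₂: 7×(1) + 1×(2) gives 34P₁ = 1174, so P₁ = 587/17.
Back-substitute into (2): P₂ = (341 + 1×587/17) / 7 = 912/17.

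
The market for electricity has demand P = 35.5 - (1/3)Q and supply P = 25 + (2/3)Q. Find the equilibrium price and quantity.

P* = 32, Q* = 10.5

Set the two price expressions equal: 35.5 - (1/3)Q = 25 + (2/3)Q.
10.5 = Q, so Q* = 10.5.
P* = 35.5 − (1/3)(10.5) = 32.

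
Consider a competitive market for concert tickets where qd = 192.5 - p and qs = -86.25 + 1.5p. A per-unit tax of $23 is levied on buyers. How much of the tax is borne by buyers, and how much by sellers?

Pre-tax equilibrium: p* = 111.5, q* = 81.
Tax on buyers shifts demand to qd = 192.5 − 1(p + 23) = 169.5 - p.
169.5 - p = -86.25 + 1.5p gives seller price ps = 102.3; buyers pay pb = 102.3 + 23 = 125.3.
New quantity: q = 192.5 − 1(125.3) = 67.2.
Buyer burden = 125.3 − 111.5 = 13.8; seller burden = 111.5 − 102.3 = 9.2.

Buyers bear $13.8, sellers bear $9.2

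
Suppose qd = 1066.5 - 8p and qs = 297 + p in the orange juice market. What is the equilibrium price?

p* = 85.5

Set qd = qs: 1066.5 - 8p = 297 + p.
769.5 = 9p, so p* = 85.5.
q* = 1066.5 − 8(85.5) = 382.5.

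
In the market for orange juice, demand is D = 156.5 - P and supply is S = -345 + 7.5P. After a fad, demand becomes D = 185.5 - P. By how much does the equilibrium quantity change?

Original equilibrium: P* = 59, Q* = 97.5.
New equilibrium: 185.5 - P = -345 + 7.5P, so 530.5 = 8.5P and P' = 1061/17; Q' = 185.5 − 1(1061/17) = 4185/34.
Change in quantity: 4185/34 − 97.5 = 435/17.

ΔQ = 435/17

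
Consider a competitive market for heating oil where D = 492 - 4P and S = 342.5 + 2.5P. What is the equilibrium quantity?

Set D = S: 492 - 4P = 342.5 + 2.5P.
149.5 = 6.5P, so P* = 23.
Q* = 492 − 4(23) = 400.

Q* = 400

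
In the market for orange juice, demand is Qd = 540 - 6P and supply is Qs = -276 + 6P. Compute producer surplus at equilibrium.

Producer surplus = 1452

Equilibrium: 540 - 6P = -276 + 6P gives P* = 68, Q* = 132.
Supply starts at P = 46 (where Qs = 0).
PS = ½(68 − 46)(132) = 1452.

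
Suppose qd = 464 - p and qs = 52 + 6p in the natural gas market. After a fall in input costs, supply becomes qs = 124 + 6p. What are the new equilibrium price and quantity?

p' = 340/7, q' = 2908/7

Original equilibrium: p* = 412/7, q* = 2836/7.
New equilibrium: 464 - p = 124 + 6p, so 340 = 7p and p' = 340/7; q' = 464 − 1(340/7) = 2908/7.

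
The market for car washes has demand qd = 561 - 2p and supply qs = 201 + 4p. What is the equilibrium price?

Set qd = qs: 561 - 2p = 201 + 4p.
360 = 6p, so p* = 60.
q* = 561 − 2(60) = 441.

p* = 60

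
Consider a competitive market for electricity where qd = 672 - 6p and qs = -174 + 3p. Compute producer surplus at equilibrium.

Equilibrium: 672 - 6p = -174 + 3p gives p* = 94, q* = 108.
Supply starts at p = 58 (where qs = 0).
PS = ½(94 − 58)(108) = 1944.

Producer surplus = 1944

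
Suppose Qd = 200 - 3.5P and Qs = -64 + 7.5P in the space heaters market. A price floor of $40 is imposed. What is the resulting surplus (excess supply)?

Surplus = 176

Equilibrium price would be P* = 24, so the floor at 40 binds.
At P = 40: Qd = 60, Qs = 236.
Surplus = 236 − 60 = 176.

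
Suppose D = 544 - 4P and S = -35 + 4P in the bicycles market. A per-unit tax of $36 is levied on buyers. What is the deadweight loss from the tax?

Pre-tax equilibrium: P* = 72.375, Q* = 254.5.
Tax on buyers shifts demand to D = 544 − 4(P + 36) = 400 - 4P.
400 - 4P = -35 + 4P gives seller price Ps = 54.375; buyers pay Pb = 54.375 + 36 = 90.375.
New quantity: Q = 544 − 4(90.375) = 182.5.
DWL = ½ × 36 × (254.5 − 182.5) = 1296.

Deadweight loss = 1296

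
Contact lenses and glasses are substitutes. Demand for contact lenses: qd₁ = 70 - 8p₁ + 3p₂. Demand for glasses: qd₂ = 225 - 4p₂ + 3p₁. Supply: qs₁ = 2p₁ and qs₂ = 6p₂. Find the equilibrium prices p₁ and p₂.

Market 1: 70 - 8p₁ + 3p₂ = 2p₁ → 10p₁ - 3p₂ = 70.
Market 2: 10p₂ - 3p₁ = 225.
Eliminating p₂: 10×(1) + 3×(2) gives 91p₁ = 1375, so p₁ = 1375/91.
Back-substitute into (2): p₂ = (225 + 3×1375/91) / 10 = 2460/91.

p₁ = 1375/91, p₂ = 2460/91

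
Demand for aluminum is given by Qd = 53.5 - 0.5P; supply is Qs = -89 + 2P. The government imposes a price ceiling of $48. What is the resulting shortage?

Equilibrium price would be P* = 57, so the ceiling at 48 binds.
At P = 48: Qd = 53.5 − 0.5(48) = 29.5, Qs = -89 + 2(48) = 7.
Shortage = 29.5 − 7 = 22.5.

Shortage = 22.5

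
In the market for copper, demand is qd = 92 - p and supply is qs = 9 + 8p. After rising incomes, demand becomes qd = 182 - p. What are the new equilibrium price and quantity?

p' = 173/9, q' = 1465/9

Original equilibrium: p* = 83/9, q* = 745/9.
New equilibrium: 182 - p = 9 + 8p, so 173 = 9p and p' = 173/9; q' = 182 − 1(173/9) = 1465/9.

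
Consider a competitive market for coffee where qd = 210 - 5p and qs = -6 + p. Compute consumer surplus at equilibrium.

Equilibrium: 210 - 5p = -6 + p gives p* = 36, q* = 30.
Demand choke price (qd = 0): p = 42.
CS = ½(42 − 36)(30) = 90.

Consumer surplus = 90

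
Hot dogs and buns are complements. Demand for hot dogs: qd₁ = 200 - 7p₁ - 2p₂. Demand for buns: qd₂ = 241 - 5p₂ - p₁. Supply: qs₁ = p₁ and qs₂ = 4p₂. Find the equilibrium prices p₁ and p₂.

Market 1: 200 - 7p₁ - 2p₂ = p₁ → 8p₁ + 2p₂ = 200.
Market 2: 9p₂ + p₁ = 241.
Eliminating p₂: 9×(1) − 2×(2) gives 70p₁ = 1318, so p₁ = 659/35.
Back-substitute into (2): p₂ = (241 − 1×659/35) / 9 = 864/35.

p₁ = 659/35, p₂ = 864/35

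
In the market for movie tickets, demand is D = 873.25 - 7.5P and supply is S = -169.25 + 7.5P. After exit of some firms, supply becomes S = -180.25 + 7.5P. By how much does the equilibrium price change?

Original equilibrium: P* = 69.5, Q* = 352.
New equilibrium: 873.25 - 7.5P = -180.25 + 7.5P, so 1053.5 = 15P and P' = 2107/30; Q' = 873.25 − 7.5(2107/30) = 346.5.
Change in price: 2107/30 − 69.5 = 11/15.

ΔP = 11/15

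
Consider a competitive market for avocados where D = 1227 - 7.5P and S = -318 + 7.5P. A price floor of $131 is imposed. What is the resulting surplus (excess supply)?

Surplus = 420

Equilibrium price would be P* = 103, so the floor at 131 binds.
At P = 131: D = 244.5, S = 664.5.
Surplus = 664.5 − 244.5 = 420.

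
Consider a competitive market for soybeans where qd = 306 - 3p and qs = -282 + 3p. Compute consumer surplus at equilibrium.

Consumer surplus = 24

Equilibrium: 306 - 3p = -282 + 3p gives p* = 98, q* = 12.
Demand choke price (qd = 0): p = 102.
CS = ½(102 − 98)(12) = 24.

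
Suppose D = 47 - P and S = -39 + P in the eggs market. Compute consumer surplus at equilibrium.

Equilibrium: 47 - P = -39 + P gives P* = 43, Q* = 4.
Demand choke price (D = 0): P = 47.
CS = ½(47 − 43)(4) = 8.

Consumer surplus = 8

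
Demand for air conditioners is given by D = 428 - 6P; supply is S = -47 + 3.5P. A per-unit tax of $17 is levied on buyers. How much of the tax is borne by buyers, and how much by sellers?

Pre-tax equilibrium: P* = 50, Q* = 128.
Tax on buyers shifts demand to D = 428 − 6(P + 17) = 326 - 6P.
326 - 6P = -47 + 3.5P gives seller price Ps = 746/19; buyers pay Pb = 746/19 + 17 = 1069/19.
New quantity: Q = 428 − 6(1069/19) = 1718/19.
Buyer burden = 1069/19 − 50 = 119/19; seller burden = 50 − 746/19 = 204/19.

Buyers bear 119/19, sellers bear 204/19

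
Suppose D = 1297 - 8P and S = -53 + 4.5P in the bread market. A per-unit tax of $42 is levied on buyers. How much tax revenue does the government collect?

Tax revenue = 13105.68

Pre-tax equilibrium: P* = 108, Q* = 433.
Tax on buyers shifts demand to D = 1297 − 8(P + 42) = 961 - 8P.
961 - 8P = -53 + 4.5P gives seller price Ps = 81.12; buyers pay Pb = 81.12 + 42 = 123.12.
New quantity: Q = 1297 − 8(123.12) = 312.04.
Revenue = 42 × 312.04 = 13105.68.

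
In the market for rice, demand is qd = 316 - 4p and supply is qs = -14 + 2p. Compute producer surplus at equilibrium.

Producer surplus = 2304

Equilibrium: 316 - 4p = -14 + 2p gives p* = 55, q* = 96.
Supply starts at p = 7 (where qs = 0).
PS = ½(55 − 7)(96) = 2304.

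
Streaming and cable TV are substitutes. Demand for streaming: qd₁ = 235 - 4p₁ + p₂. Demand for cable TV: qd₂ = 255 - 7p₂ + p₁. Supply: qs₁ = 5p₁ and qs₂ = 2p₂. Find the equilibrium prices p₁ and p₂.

Market 1: 235 - 4p₁ + p₂ = 5p₁ → 9p₁ - p₂ = 235.
Market 2: 9p₂ - p₁ = 255.
Eliminating p₂: 9×(1) + 1×(2) gives 80p₁ = 2370, so p₁ = 29.625.
Back-substitute into (2): p₂ = (255 + 1×29.625) / 9 = 31.625.

p₁ = 29.625, p₂ = 31.625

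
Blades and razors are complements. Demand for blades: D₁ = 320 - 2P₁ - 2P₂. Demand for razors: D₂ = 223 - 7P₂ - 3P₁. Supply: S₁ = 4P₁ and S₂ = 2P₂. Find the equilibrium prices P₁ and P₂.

Market 1: 320 - 2P₁ - 2P₂ = 4P₁ → 6P₁ + 2P₂ = 320.
Market 2: 9P₂ + 3P₁ = 223.
Eliminating P₂: 9×(1) − 2×(2) gives 48P₁ = 2434, so P₁ = 1217/24.
Back-substitute into (2): P₂ = (223 − 3×1217/24) / 9 = 7.875.

P₁ = 1217/24, P₂ = 7.875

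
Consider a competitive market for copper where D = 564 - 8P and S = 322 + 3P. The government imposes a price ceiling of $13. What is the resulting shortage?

Equilibrium price would be P* = 22, so the ceiling at 13 binds.
At P = 13: D = 564 − 8(13) = 460, S = 322 + 3(13) = 361.
Shortage = 460 − 361 = 99.

Shortage = 99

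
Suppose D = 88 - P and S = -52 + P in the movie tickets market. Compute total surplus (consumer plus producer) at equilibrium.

Total surplus = 324

Equilibrium: 88 - P = -52 + P gives P* = 70, Q* = 18.
Demand choke price: P = 88; supply starts at P = 52.
CS = ½(88 − 70)(18) = 162; PS = ½(70 − 52)(18) = 162.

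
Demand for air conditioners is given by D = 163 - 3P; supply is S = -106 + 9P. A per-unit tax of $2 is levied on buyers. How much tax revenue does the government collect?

Pre-tax equilibrium: P* = 269/12, Q* = 95.75.
Tax on buyers shifts demand to D = 163 − 3(P + 2) = 157 - 3P.
157 - 3P = -106 + 9P gives seller price Ps = 263/12; buyers pay Pb = 263/12 + 2 = 287/12.
New quantity: Q = 163 − 3(287/12) = 91.25.
Revenue = 2 × 91.25 = 182.5.

Tax revenue = 182.5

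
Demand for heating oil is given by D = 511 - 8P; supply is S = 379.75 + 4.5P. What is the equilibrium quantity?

Q* = 427

Set D = S: 511 - 8P = 379.75 + 4.5P.
131.25 = 12.5P, so P* = 10.5.
Q* = 511 − 8(10.5) = 427.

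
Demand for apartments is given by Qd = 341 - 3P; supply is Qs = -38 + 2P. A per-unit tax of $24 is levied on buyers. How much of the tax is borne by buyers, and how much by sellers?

Pre-tax equilibrium: P* = 75.8, Q* = 113.6.
Tax on buyers shifts demand to Qd = 341 − 3(P + 24) = 269 - 3P.
269 - 3P = -38 + 2P gives seller price Ps = 61.4; buyers pay Pb = 61.4 + 24 = 85.4.
New quantity: Q = 341 − 3(85.4) = 84.8.
Buyer burden = 85.4 − 75.8 = 9.6; seller burden = 75.8 − 61.4 = 14.4.

Buyers bear $9.6, sellers bear $14.4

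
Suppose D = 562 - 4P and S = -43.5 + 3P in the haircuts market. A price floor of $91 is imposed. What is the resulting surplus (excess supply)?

Surplus = 31.5

Equilibrium price would be P* = 86.5, so the floor at 91 binds.
At P = 91: D = 198, S = 229.5.
Surplus = 229.5 − 198 = 31.5.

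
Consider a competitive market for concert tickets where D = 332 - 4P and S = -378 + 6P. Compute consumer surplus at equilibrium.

Consumer surplus = 288

Equilibrium: 332 - 4P = -378 + 6P gives P* = 71, Q* = 48.
Demand choke price (D = 0): P = 83.
CS = ½(83 − 71)(48) = 288.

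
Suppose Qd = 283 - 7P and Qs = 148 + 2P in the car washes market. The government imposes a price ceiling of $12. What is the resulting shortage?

Shortage = 27

Equilibrium price would be P* = 15, so the ceiling at 12 binds.
At P = 12: Qd = 283 − 7(12) = 199, Qs = 148 + 2(12) = 172.
Shortage = 199 − 172 = 27.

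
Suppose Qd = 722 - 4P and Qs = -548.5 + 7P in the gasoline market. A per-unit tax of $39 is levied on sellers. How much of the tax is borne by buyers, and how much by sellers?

Buyers bear 273/11, sellers bear 156/11

Pre-tax equilibrium: P* = 115.5, Q* = 260.
Tax on sellers shifts supply to Qs = -548.5 + 7(P − 39) = -821.5 + 7P.
722 - 4P = -821.5 + 7P gives buyer price Pb = 3087/22; sellers receive Ps = 3087/22 − 39 = 2229/22.
New quantity: Q = 722 − 4(3087/22) = 1768/11.
Buyer burden = 3087/22 − 115.5 = 273/11; seller burden = 115.5 − 2229/22 = 156/11.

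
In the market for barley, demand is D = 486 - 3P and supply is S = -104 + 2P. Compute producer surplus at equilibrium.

Equilibrium: 486 - 3P = -104 + 2P gives P* = 118, Q* = 132.
Supply starts at P = 52 (where S = 0).
PS = ½(118 − 52)(132) = 4356.

Producer surplus = 4356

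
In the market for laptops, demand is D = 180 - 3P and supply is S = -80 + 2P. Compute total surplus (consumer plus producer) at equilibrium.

Equilibrium: 180 - 3P = -80 + 2P gives P* = 52, Q* = 24.
Demand choke price: P = 60; supply starts at P = 40.
CS = ½(60 − 52)(24) = 96; PS = ½(52 − 40)(24) = 144.

Total surplus = 240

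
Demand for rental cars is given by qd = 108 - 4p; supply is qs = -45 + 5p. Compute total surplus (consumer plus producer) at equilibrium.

Total surplus = 360

Equilibrium: 108 - 4p = -45 + 5p gives p* = 17, q* = 40.
Demand choke price: p = 27; supply starts at p = 9.
CS = ½(27 − 17)(40) = 200; PS = ½(17 − 9)(40) = 160.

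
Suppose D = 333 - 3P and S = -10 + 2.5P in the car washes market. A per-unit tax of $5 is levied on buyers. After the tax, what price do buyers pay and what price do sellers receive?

Pre-tax equilibrium: P* = 686/11, Q* = 1605/11.
Tax on buyers shifts demand to D = 333 − 3(P + 5) = 318 - 3P.
318 - 3P = -10 + 2.5P gives seller price Ps = 656/11; buyers pay Pb = 656/11 + 5 = 711/11.
New quantity: Q = 333 − 3(711/11) = 1530/11.

Buyers pay 711/11, sellers receive 656/11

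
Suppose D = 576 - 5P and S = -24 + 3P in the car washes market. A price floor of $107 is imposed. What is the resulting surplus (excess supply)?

Surplus = 256

Equilibrium price would be P* = 75, so the floor at 107 binds.
At P = 107: D = 41, S = 297.
Surplus = 297 − 41 = 256.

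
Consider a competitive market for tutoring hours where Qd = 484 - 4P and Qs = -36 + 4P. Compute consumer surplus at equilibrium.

Equilibrium: 484 - 4P = -36 + 4P gives P* = 65, Q* = 224.
Demand choke price (Qd = 0): P = 121.
CS = ½(121 − 65)(224) = 6272.

Consumer surplus = 6272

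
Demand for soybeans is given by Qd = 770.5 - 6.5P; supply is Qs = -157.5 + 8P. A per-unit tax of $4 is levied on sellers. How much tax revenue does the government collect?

Pre-tax equilibrium: P* = 64, Q* = 354.5.
Tax on sellers shifts supply to Qs = -157.5 + 8(P − 4) = -189.5 + 8P.
770.5 - 6.5P = -189.5 + 8P gives buyer price Pb = 1920/29; sellers receive Ps = 1920/29 − 4 = 1804/29.
New quantity: Q = 770.5 − 6.5(1920/29) = 19729/58.
Revenue = 4 × 19729/58 = 39458/29.

Tax revenue = 39458/29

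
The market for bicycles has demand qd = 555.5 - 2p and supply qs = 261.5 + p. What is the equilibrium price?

p* = 98

Set qd = qs: 555.5 - 2p = 261.5 + p.
294 = 3p, so p* = 98.
q* = 555.5 − 2(98) = 359.5.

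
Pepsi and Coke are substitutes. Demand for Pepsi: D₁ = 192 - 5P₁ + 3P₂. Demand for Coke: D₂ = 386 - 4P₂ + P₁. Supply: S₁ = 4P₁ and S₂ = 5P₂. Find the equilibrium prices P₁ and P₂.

Market 1: 192 - 5P₁ + 3P₂ = 4P₁ → 9P₁ - 3P₂ = 192.
Market 2: 9P₂ - P₁ = 386.
Eliminating P₂: 9×(1) + 3×(2) gives 78P₁ = 2886, so P₁ = 37.
Back-substitute into (2): P₂ = (386 + 1×37) / 9 = 47.

P₁ = 37, P₂ = 47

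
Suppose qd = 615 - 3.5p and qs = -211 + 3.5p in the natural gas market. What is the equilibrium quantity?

Set qd = qs: 615 - 3.5p = -211 + 3.5p.
826 = 7p, so p* = 118.
q* = 615 − 3.5(118) = 202.

q* = 202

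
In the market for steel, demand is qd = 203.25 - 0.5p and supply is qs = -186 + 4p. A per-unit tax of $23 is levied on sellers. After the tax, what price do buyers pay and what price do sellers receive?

Pre-tax equilibrium: p* = 86.5, q* = 160.
Tax on sellers shifts supply to qs = -186 + 4(p − 23) = -278 + 4p.
203.25 - 0.5p = -278 + 4p gives buyer price pb = 1925/18; sellers receive ps = 1925/18 − 23 = 1511/18.
New quantity: q = 203.25 − 0.5(1925/18) = 1348/9.

Buyers pay 1925/18, sellers receive 1511/18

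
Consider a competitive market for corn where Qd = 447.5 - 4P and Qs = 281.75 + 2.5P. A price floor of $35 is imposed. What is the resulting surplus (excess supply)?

Equilibrium price would be P* = 25.5, so the floor at 35 binds.
At P = 35: Qd = 307.5, Qs = 369.25.
Surplus = 369.25 − 307.5 = 61.75.

Surplus = 61.75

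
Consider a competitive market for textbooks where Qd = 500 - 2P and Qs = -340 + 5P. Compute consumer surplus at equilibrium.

Consumer surplus = 16900

Equilibrium: 500 - 2P = -340 + 5P gives P* = 120, Q* = 260.
Demand choke price (Qd = 0): P = 250.
CS = ½(250 − 120)(260) = 16900.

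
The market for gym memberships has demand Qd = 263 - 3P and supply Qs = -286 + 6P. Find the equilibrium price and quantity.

Set Qd = Qs: 263 - 3P = -286 + 6P.
549 = 9P, so P* = 61.
Q* = 263 − 3(61) = 80.

P* = 61, Q* = 80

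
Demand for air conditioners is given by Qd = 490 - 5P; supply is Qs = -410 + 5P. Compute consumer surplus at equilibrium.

Consumer surplus = 160

Equilibrium: 490 - 5P = -410 + 5P gives P* = 90, Q* = 40.
Demand choke price (Qd = 0): P = 98.
CS = ½(98 − 90)(40) = 160.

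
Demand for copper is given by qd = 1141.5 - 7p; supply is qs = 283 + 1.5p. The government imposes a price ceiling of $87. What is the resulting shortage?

Equilibrium price would be p* = 101, so the ceiling at 87 binds.
At p = 87: qd = 1141.5 − 7(87) = 532.5, qs = 283 + 1.5(87) = 413.5.
Shortage = 532.5 − 413.5 = 119.

Shortage = 119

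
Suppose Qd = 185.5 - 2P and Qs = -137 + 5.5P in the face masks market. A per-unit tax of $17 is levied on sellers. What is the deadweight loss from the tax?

Pre-tax equilibrium: P* = 43, Q* = 99.5.
Tax on sellers shifts supply to Qs = -137 + 5.5(P − 17) = -230.5 + 5.5P.
185.5 - 2P = -230.5 + 5.5P gives buyer price Pb = 832/15; sellers receive Ps = 832/15 − 17 = 577/15.
New quantity: Q = 185.5 − 2(832/15) = 2237/30.
DWL = ½ × 17 × (99.5 − 2237/30) = 3179/15.

Deadweight loss = 3179/15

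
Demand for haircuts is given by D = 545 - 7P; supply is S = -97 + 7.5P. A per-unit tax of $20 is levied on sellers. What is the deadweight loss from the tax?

Deadweight loss = 21000/29

Pre-tax equilibrium: P* = 1284/29, Q* = 6817/29.
Tax on sellers shifts supply to S = -97 + 7.5(P − 20) = -247 + 7.5P.
545 - 7P = -247 + 7.5P gives buyer price Pb = 1584/29; sellers receive Ps = 1584/29 − 20 = 1004/29.
New quantity: Q = 545 − 7(1584/29) = 4717/29.
DWL = ½ × 20 × (6817/29 − 4717/29) = 21000/29.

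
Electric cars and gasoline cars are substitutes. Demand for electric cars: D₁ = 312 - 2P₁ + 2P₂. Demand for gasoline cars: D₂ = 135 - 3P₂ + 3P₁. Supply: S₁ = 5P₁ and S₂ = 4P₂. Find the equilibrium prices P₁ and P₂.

Market 1: 312 - 2P₁ + 2P₂ = 5P₁ → 7P₁ - 2P₂ = 312.
Market 2: 7P₂ - 3P₁ = 135.
Eliminating P₂: 7×(1) + 2×(2) gives 43P₁ = 2454, so P₁ = 2454/43.
Back-substitute into (2): P₂ = (135 + 3×2454/43) / 7 = 1881/43.

P₁ = 2454/43, P₂ = 1881/43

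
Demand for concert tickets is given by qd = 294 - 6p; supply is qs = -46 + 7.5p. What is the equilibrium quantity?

q* = 1286/9

Set qd = qs: 294 - 6p = -46 + 7.5p.
340 = 13.5p, so p* = 680/27.
q* = 294 − 6(680/27) = 1286/9.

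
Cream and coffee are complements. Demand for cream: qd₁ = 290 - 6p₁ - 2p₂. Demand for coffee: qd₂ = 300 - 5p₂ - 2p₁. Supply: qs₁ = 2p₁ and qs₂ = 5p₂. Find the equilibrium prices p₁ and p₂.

Market 1: 290 - 6p₁ - 2p₂ = 2p₁ → 8p₁ + 2p₂ = 290.
Market 2: 10p₂ + 2p₁ = 300.
Eliminating p₂: 10×(1) − 2×(2) gives 76p₁ = 2300, so p₁ = 575/19.
Back-substitute into (2): p₂ = (300 − 2×575/19) / 10 = 455/19.

p₁ = 575/19, p₂ = 455/19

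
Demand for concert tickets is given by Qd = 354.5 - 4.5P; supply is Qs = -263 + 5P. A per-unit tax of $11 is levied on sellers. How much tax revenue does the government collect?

Pre-tax equilibrium: P* = 65, Q* = 62.
Tax on sellers shifts supply to Qs = -263 + 5(P − 11) = -318 + 5P.
354.5 - 4.5P = -318 + 5P gives buyer price Pb = 1345/19; sellers receive Ps = 1345/19 − 11 = 1136/19.
New quantity: Q = 354.5 − 4.5(1345/19) = 683/19.
Revenue = 11 × 683/19 = 7513/19.

Tax revenue = 7513/19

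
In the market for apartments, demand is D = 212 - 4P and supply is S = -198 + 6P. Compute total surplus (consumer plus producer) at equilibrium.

Equilibrium: 212 - 4P = -198 + 6P gives P* = 41, Q* = 48.
Demand choke price: P = 53; supply starts at P = 33.
CS = ½(53 − 41)(48) = 288; PS = ½(41 − 33)(48) = 192.

Total surplus = 480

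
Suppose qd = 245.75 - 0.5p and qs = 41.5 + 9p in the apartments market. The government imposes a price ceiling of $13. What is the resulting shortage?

Shortage = 80.75

Equilibrium price would be p* = 21.5, so the ceiling at 13 binds.
At p = 13: qd = 245.75 − 0.5(13) = 239.25, qs = 41.5 + 9(13) = 158.5.
Shortage = 239.25 − 158.5 = 80.75.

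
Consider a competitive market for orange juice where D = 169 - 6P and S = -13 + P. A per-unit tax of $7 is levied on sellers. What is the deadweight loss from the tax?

Deadweight loss = 21

Pre-tax equilibrium: P* = 26, Q* = 13.
Tax on sellers shifts supply to S = -13 + 1(P − 7) = -20 + P.
169 - 6P = -20 + P gives buyer price Pb = 27; sellers receive Ps = 27 − 7 = 20.
New quantity: Q = 169 − 6(27) = 7.
DWL = ½ × 7 × (13 − 7) = 21.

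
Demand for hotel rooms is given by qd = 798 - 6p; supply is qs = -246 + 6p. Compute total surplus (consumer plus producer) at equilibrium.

Equilibrium: 798 - 6p = -246 + 6p gives p* = 87, q* = 276.
Demand choke price: p = 133; supply starts at p = 41.
CS = ½(133 − 87)(276) = 6348; PS = ½(87 − 41)(276) = 6348.

Total surplus = 12696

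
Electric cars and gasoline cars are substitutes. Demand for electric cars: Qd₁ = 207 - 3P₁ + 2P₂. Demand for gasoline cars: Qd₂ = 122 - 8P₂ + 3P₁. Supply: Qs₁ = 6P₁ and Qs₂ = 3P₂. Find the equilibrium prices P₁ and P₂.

P₁ = 2521/93, P₂ = 573/31

Market 1: 207 - 3P₁ + 2P₂ = 6P₁ → 9P₁ - 2P₂ = 207.
Market 2: 11P₂ - 3P₁ = 122.
Eliminating P₂: 11×(1) + 2×(2) gives 93P₁ = 2521, so P₁ = 2521/93.
Back-substitute into (2): P₂ = (122 + 3×2521/93) / 11 = 573/31.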